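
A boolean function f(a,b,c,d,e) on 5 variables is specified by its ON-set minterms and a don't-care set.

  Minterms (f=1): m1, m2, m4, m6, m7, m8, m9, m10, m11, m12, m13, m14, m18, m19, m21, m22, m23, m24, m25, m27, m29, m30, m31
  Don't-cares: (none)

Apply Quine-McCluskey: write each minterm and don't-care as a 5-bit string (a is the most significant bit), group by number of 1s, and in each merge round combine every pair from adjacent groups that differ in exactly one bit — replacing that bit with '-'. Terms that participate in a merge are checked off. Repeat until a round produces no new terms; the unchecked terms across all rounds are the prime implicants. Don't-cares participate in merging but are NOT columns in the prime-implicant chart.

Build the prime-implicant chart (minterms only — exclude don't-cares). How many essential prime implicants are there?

5

[col 0] 00001*, 00010*, 00100*, 00110*, 00111*, 01000*, 01001*, 01010*, 01011*, 01100*, 01101*, 01110*, 10010*, 10011*, 10101*, 10110*, 10111*, 11000*, 11001*, 11011*, 11101*, 11110*, 11111*
[col 1] -0010*, -0110*, -0111*, -1000*, -1001*, -1011*, -1101*, -1110*, 0-001, 0-010*, 0-100*, 0-110*, 00-10*, 001-0*, 0011-*, 01-00*, 01-01*, 01-10*, 010-0*, 010-1*, 0100-*, 0101-*, 011-0*, 0110-*, 1-011*, 1-101*, 1-110*, 1-111*, 10-10*, 10-11*, 1001-*, 101-1*, 1011-*, 11-01*, 11-11*, 110-1*, 1100-*, 111-1*, 1111-*
[col 2] --110, -0-10, -011-, -1-01, -10-1, -100-, 0--10, 0-1-0, 01--0, 01-0-, 010--, 1--11, 1-1-1, 1-11-, 10-1-, 11--1
Prime implicants: --110, -0-10, -011-, -1-01, -10-1, -100-, 0--10, 0-001, 0-1-0, 01--0, 01-0-, 010--, 1--11, 1-1-1, 1-11-, 10-1-, 11--1
PI chart (minterm → PIs covering it):
  1 | 0-001  (sole → essential)
  2 | -0-10,0--10
  4 | 0-1-0  (sole → essential)
  6 | --110,-0-10,-011-,0--10,0-1-0
  7 | -011-  (sole → essential)
  8 | -100-,01--0,01-0-,010--
  9 | -1-01,-10-1,-100-,0-001,01-0-,010--
  10 | 0--10,01--0,010--
  11 | -10-1,010--
  12 | 0-1-0,01--0,01-0-
  13 | -1-01,01-0-
  14 | --110,0--10,0-1-0,01--0
  18 | -0-10,10-1-
  19 | 1--11,10-1-
  21 | 1-1-1  (sole → essential)
  22 | --110,-0-10,-011-,1-11-,10-1-
  23 | -011-,1--11,1-1-1,1-11-,10-1-
  24 | -100-  (sole → essential)
  25 | -1-01,-10-1,-100-,11--1
  27 | -10-1,1--11,11--1
  29 | -1-01,1-1-1,11--1
  30 | --110,1-11-
  31 | 1--11,1-1-1,1-11-,11--1
Essential prime implicants: -011-, -100-, 0-001, 0-1-0, 1-1-1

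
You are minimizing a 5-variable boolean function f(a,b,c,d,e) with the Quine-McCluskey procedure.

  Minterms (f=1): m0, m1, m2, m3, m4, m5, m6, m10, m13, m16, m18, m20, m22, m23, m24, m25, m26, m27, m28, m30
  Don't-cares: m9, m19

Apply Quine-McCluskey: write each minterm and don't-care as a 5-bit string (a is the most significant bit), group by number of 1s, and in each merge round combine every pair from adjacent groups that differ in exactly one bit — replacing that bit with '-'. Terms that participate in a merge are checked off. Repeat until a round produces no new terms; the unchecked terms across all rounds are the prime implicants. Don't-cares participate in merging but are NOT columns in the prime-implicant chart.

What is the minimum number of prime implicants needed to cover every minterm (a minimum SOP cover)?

Round 0: 00000✓ 00001✓ 00010✓ 00011✓ 00100✓ 00101✓ 00110✓ 01001✓ 01010✓ 01101✓ 10000✓ 10010✓ 10011✓ 10100✓ 10110✓ 10111✓ 11000✓ 11001✓ 11010✓ 11011✓ 11100✓ 11110✓
Round 1: -0000✓ -0010✓ -0011✓ -0100✓ -0110✓ -1001 -1010✓ 0-001✓ 0-010✓ 0-101✓ 00-00✓ 00-01✓ 00-10✓ 000-0✓ 000-1✓ 0000-✓ 0001-✓ 001-0✓ 0010-✓ 01-01✓ 1-000✓ 1-010✓ 1-011✓ 1-100✓ 1-110✓ 10-00✓ 10-10✓ 10-11✓ 100-0✓ 1001-✓ 101-0✓ 1011-✓ 11-00✓ 11-10✓ 110-0✓ 110-1✓ 1100-✓ 1101-✓ 111-0✓
Round 2: --010 -0-00✓ -0-10✓ -00-0✓ -001- -01-0✓ 0--01 00--0✓ 00-0- 000-- 1--00✓ 1--10✓ 1-0-0✓ 1-01- 1-1-0✓ 10--0✓ 10-1- 11--0✓ 110--
Round 3: -0--0 1---0
PIs = {--010, -0--0, -001-, -1001, 0--01, 00-0-, 000--, 1---0, 1-01-, 10-1-, 110--}
Coverage chart:
  m0: -0--0,00-0-,000--
  m1: 0--01,00-0-,000--
  m2: --010,-0--0,-001-,000--
  m3: -001-,000--
  m4: -0--0,00-0-
  m5: 0--01,00-0-
  m6: -0--0 ←essential
  m10: --010 ←essential
  m13: 0--01 ←essential
  m16: -0--0,1---0
  m18: --010,-0--0,-001-,1---0,1-01-,10-1-
  m20: -0--0,1---0
  m22: -0--0,1---0,10-1-
  m23: 10-1- ←essential
  m24: 1---0,110--
  m25: -1001,110--
  m26: --010,1---0,1-01-,110--
  m27: 1-01-,110--
  m28: 1---0 ←essential
  m30: 1---0 ←essential
Essential: --010, -0--0, 0--01, 1---0, 10-1-
Petrick residual → -001-, 110--
Min cover (7 terms): c'de' + b'e' + b'c'd + a'd'e + ae' + ab'd + abc'

7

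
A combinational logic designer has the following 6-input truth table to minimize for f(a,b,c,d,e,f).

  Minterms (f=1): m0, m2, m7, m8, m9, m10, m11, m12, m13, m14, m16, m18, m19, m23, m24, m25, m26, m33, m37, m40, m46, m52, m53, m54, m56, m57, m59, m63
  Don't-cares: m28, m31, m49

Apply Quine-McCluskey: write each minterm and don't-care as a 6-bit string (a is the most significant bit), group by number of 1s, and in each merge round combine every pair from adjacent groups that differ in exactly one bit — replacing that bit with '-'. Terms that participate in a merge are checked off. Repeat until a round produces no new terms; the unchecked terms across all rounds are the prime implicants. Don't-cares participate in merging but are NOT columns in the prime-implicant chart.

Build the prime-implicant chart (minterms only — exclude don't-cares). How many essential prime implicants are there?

size-2^0 implicants → 000000(✓)  000010(✓)  000111(✓)  001000(✓)  001001(✓)  001010(✓)  001011(✓)  001100(✓)  001101(✓)  001110(✓)  010000(✓)  010010(✓)  010011(✓)  010111(✓)  011000(✓)  011001(✓)  011010(✓)  011100(✓)  011111(✓)  100001(✓)  100101(✓)  101000(✓)  101110(✓)  110001(✓)  110100(✓)  110101(✓)  110110(✓)  111000(✓)  111001(✓)  111011(✓)  111111(✓)
size-2^1 implicants → -01000(✓)  -01110  -11000(✓)  -11001(✓)  -11111  0-0000(✓)  0-0010(✓)  0-0111  0-1000(✓)  0-1001(✓)  0-1010(✓)  0-1100(✓)  00-000(✓)  00-010(✓)  0000-0(✓)  001-00(✓)  001-01(✓)  001-10(✓)  0010-0(✓)  0010-1(✓)  00100-(✓)  00101-(✓)  0011-0(✓)  00110-(✓)  01-000(✓)  01-010(✓)  01-111  010-11  0100-0(✓)  01001-  011-00(✓)  0110-0(✓)  01100-(✓)  1-0001(✓)  1-0101(✓)  1-1000(✓)  100-01(✓)  11-001  110-01(✓)  1101-0  11010-  111-11  1110-1  11100-(✓)
size-2^2 implicants → --1000  -1100-  0--000(✓)  0--010(✓)  0-00-0(✓)  0-1-00  0-10-0(✓)  0-100-  00-0-0(✓)  001--0  001-0-  0010--  01-0-0(✓)  1-0-01
size-2^3 implicants → 0--0-0
Unchecked terms (primes): --1000, -01110, -1100-, -11111, 0--0-0, 0-0111, 0-1-00, 0-100-, 001--0, 001-0-, 0010--, 01-111, 010-11, 01001-, 1-0-01, 11-001, 1101-0, 11010-, 111-11, 1110-1
Minterm coverage:
  m0 ⊆ 0--0-0 [E]
  m2 ⊆ 0--0-0 [E]
  m7 ⊆ 0-0111 [E]
  m8 ⊆ --1000,0--0-0,0-1-00,0-100-,001--0,001-0-,0010--
  m9 ⊆ 0-100-,001-0-,0010--
  m10 ⊆ 0--0-0,001--0,0010--
  m11 ⊆ 0010-- [E]
  m12 ⊆ 0-1-00,001--0,001-0-
  m13 ⊆ 001-0- [E]
  m14 ⊆ -01110,001--0
  m16 ⊆ 0--0-0 [E]
  m18 ⊆ 0--0-0,01001-
  m19 ⊆ 010-11,01001-
  m23 ⊆ 0-0111,01-111,010-11
  m24 ⊆ --1000,-1100-,0--0-0,0-1-00,0-100-
  m25 ⊆ -1100-,0-100-
  m26 ⊆ 0--0-0 [E]
  m33 ⊆ 1-0-01 [E]
  m37 ⊆ 1-0-01 [E]
  m40 ⊆ --1000 [E]
  m46 ⊆ -01110 [E]
  m52 ⊆ 1101-0,11010-
  m53 ⊆ 1-0-01,11010-
  m54 ⊆ 1101-0 [E]
  m56 ⊆ --1000,-1100-
  m57 ⊆ -1100-,11-001,1110-1
  m59 ⊆ 111-11,1110-1
  m63 ⊆ -11111,111-11
E = {--1000, -01110, 0--0-0, 0-0111, 001-0-, 0010--, 1-0-01, 1101-0}

8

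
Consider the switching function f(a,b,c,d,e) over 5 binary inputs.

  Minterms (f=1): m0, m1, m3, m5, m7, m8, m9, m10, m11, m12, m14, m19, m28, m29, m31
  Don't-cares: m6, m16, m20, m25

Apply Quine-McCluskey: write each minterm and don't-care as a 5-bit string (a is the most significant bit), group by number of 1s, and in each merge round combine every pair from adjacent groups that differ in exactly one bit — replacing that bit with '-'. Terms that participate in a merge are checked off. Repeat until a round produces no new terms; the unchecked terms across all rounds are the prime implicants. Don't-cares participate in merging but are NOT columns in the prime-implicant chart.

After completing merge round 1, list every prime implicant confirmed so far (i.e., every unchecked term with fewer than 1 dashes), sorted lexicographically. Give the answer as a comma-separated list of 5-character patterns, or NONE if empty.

[col 0] 00000*, 00001*, 00011*, 00101*, 00110*, 00111*, 01000*, 01001*, 01010*, 01011*, 01100*, 01110*, 10000*, 10011*, 10100*, 11001*, 11100*, 11101*, 11111*
[col 1] -0000, -0011, -1001, -1100, 0-000*, 0-001*, 0-011*, 0-110, 00-01*, 00-11*, 000-1*, 0000-*, 001-1*, 0011-, 01-00*, 01-10*, 010-0*, 010-1*, 0100-*, 0101-*, 011-0*, 1-100, 10-00, 11-01, 111-1, 1110-
[col 2] 0-0-1, 0-00-, 00--1, 01--0, 010--
Prime implicants: -0000, -0011, -1001, -1100, 0-0-1, 0-00-, 0-110, 00--1, 0011-, 01--0, 010--, 1-100, 10-00, 11-01, 111-1, 1110-

NONE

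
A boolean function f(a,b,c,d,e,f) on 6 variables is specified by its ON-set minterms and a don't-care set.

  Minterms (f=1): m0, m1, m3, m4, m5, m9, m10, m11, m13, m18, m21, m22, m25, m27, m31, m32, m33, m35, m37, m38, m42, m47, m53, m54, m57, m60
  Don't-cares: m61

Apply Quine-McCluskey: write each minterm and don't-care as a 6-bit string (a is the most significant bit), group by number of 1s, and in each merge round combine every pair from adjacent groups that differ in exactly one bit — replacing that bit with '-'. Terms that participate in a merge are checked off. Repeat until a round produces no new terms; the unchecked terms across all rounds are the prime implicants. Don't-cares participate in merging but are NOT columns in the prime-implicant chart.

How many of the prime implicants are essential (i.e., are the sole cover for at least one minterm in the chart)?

[col 0] 000000*, 000001*, 000011*, 000100*, 000101*, 001001*, 001010*, 001011*, 001101*, 010010*, 010101*, 010110*, 011001*, 011011*, 011111*, 100000*, 100001*, 100011*, 100101*, 100110*, 101010*, 101111, 110101*, 110110*, 111001*, 111100*, 111101*
[col 1] -00000*, -00001*, -00011*, -00101*, -01010, -10101*, -10110, -11001, 0-0101*, 0-1001*, 0-1011*, 00-001*, 00-011*, 00-101*, 000-00*, 000-01*, 0000-1*, 00000-*, 00010-*, 001-01*, 0010-1*, 00101-, 010-10, 011-11, 0110-1*, 1-0101*, 1-0110, 100-01*, 1000-1*, 10000-*, 11-101, 111-01, 11110-
[col 2] --0101, -00-01, -000-1, -0000-, 0-10-1, 00--01, 00-0-1, 000-0-
Prime implicants: --0101, -00-01, -000-1, -0000-, -01010, -10110, -11001, 0-10-1, 00--01, 00-0-1, 000-0-, 00101-, 010-10, 011-11, 1-0110, 101111, 11-101, 111-01, 11110-
PI chart (minterm → PIs covering it):
  0 | -0000-,000-0-
  1 | -00-01,-000-1,-0000-,00--01,00-0-1,000-0-
  3 | -000-1,00-0-1
  4 | 000-0-  (sole → essential)
  5 | --0101,-00-01,00--01,000-0-
  9 | 0-10-1,00--01,00-0-1
  10 | -01010,00101-
  11 | 0-10-1,00-0-1,00101-
  13 | 00--01  (sole → essential)
  18 | 010-10  (sole → essential)
  21 | --0101  (sole → essential)
  22 | -10110,010-10
  25 | -11001,0-10-1
  27 | 0-10-1,011-11
  31 | 011-11  (sole → essential)
  32 | -0000-  (sole → essential)
  33 | -00-01,-000-1,-0000-
  35 | -000-1  (sole → essential)
  37 | --0101,-00-01
  38 | 1-0110  (sole → essential)
  42 | -01010  (sole → essential)
  47 | 101111  (sole → essential)
  53 | --0101,11-101
  54 | -10110,1-0110
  57 | -11001,111-01
  60 | 11110-  (sole → essential)
Essential prime implicants: --0101, -000-1, -0000-, -01010, 00--01, 000-0-, 010-10, 011-11, 1-0110, 101111, 11110-

11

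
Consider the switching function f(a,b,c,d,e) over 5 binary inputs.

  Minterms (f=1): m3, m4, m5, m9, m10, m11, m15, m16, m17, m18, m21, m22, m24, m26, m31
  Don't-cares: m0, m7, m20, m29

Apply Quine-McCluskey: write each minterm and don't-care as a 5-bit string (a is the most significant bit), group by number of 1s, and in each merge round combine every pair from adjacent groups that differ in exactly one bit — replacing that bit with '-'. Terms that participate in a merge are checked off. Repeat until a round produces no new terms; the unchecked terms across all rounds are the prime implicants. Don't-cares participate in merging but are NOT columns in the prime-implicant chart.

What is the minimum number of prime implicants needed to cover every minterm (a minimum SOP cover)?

Round 0: 00000✓ 00011✓ 00100✓ 00101✓ 00111✓ 01001✓ 01010✓ 01011✓ 01111✓ 10000✓ 10001✓ 10010✓ 10100✓ 10101✓ 10110✓ 11000✓ 11010✓ 11101✓ 11111✓
Round 1: -0000✓ -0100✓ -0101✓ -1010 -1111 0-011✓ 0-111✓ 00-00✓ 00-11✓ 001-1 0010-✓ 01-11✓ 010-1 0101- 1-000✓ 1-010✓ 1-101 10-00✓ 10-01✓ 10-10✓ 100-0✓ 1000-✓ 101-0✓ 1010-✓ 110-0✓ 111-1
Round 2: -0-00 -010- 0--11 1-0-0 10--0 10-0-
PIs = {-0-00, -010-, -1010, -1111, 0--11, 001-1, 010-1, 0101-, 1-0-0, 1-101, 10--0, 10-0-, 111-1}
Coverage chart:
  m3: 0--11 ←essential
  m4: -0-00,-010-
  m5: -010-,001-1
  m9: 010-1 ←essential
  m10: -1010,0101-
  m11: 0--11,010-1,0101-
  m15: -1111,0--11
  m16: -0-00,1-0-0,10--0,10-0-
  m17: 10-0- ←essential
  m18: 1-0-0,10--0
  m21: -010-,1-101,10-0-
  m22: 10--0 ←essential
  m24: 1-0-0 ←essential
  m26: -1010,1-0-0
  m31: -1111,111-1
Essential: 0--11, 010-1, 1-0-0, 10--0, 10-0-
Petrick residual → -010-, -1010, -1111
Min cover (8 terms): b'cd' + bc'de' + bcde + a'de + a'bc'e + ac'e' + ab'e' + ab'd'

8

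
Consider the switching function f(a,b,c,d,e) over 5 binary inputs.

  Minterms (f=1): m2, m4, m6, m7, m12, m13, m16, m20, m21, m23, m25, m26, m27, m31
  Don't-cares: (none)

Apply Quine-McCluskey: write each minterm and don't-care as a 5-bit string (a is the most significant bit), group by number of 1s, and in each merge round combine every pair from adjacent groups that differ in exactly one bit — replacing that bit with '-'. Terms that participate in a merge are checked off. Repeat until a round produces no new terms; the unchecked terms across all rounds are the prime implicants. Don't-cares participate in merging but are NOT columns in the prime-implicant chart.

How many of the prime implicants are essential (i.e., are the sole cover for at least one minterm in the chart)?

5

size-2^0 implicants → 00010(✓)  00100(✓)  00110(✓)  00111(✓)  01100(✓)  01101(✓)  10000(✓)  10100(✓)  10101(✓)  10111(✓)  11001(✓)  11010(✓)  11011(✓)  11111(✓)
size-2^1 implicants → -0100  -0111  0-100  00-10  001-0  0011-  0110-  1-111  10-00  101-1  1010-  11-11  110-1  1101-
Unchecked terms (primes): -0100, -0111, 0-100, 00-10, 001-0, 0011-, 0110-, 1-111, 10-00, 101-1, 1010-, 11-11, 110-1, 1101-
Minterm coverage:
  m2 ⊆ 00-10 [E]
  m4 ⊆ -0100,0-100,001-0
  m6 ⊆ 00-10,001-0,0011-
  m7 ⊆ -0111,0011-
  m12 ⊆ 0-100,0110-
  m13 ⊆ 0110- [E]
  m16 ⊆ 10-00 [E]
  m20 ⊆ -0100,10-00,1010-
  m21 ⊆ 101-1,1010-
  m23 ⊆ -0111,1-111,101-1
  m25 ⊆ 110-1 [E]
  m26 ⊆ 1101- [E]
  m27 ⊆ 11-11,110-1,1101-
  m31 ⊆ 1-111,11-11
E = {00-10, 0110-, 10-00, 110-1, 1101-}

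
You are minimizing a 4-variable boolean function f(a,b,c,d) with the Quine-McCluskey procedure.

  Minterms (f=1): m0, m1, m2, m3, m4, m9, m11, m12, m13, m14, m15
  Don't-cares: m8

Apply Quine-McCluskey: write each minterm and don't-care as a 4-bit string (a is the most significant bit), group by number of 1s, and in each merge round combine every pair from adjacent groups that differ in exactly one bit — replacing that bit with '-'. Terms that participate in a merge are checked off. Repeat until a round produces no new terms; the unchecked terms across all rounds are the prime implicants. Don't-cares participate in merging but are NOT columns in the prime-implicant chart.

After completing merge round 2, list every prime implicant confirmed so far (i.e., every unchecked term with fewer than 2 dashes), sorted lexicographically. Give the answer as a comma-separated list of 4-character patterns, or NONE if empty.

NONE

size-2^0 implicants → 0000(✓)  0001(✓)  0010(✓)  0011(✓)  0100(✓)  1000(✓)  1001(✓)  1011(✓)  1100(✓)  1101(✓)  1110(✓)  1111(✓)
size-2^1 implicants → -000(✓)  -001(✓)  -011(✓)  -100(✓)  0-00(✓)  00-0(✓)  00-1(✓)  000-(✓)  001-(✓)  1-00(✓)  1-01(✓)  1-11(✓)  10-1(✓)  100-(✓)  11-0(✓)  11-1(✓)  110-(✓)  111-(✓)
size-2^2 implicants → --00  -0-1  -00-  00--  1--1  1-0-  11--
Unchecked terms (primes): --00, -0-1, -00-, 00--, 1--1, 1-0-, 11--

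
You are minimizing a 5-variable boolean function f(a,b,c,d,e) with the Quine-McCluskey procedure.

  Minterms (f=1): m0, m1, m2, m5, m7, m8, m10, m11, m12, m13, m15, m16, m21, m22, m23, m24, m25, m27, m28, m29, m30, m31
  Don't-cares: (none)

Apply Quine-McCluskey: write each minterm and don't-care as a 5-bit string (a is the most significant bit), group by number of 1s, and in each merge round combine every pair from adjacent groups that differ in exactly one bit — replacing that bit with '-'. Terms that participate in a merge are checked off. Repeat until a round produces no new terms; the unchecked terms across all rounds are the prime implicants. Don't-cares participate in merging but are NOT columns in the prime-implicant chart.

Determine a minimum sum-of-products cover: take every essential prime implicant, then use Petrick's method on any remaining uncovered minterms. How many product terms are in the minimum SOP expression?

Round 0: 00000✓ 00001✓ 00010✓ 00101✓ 00111✓ 01000✓ 01010✓ 01011✓ 01100✓ 01101✓ 01111✓ 10000✓ 10101✓ 10110✓ 10111✓ 11000✓ 11001✓ 11011✓ 11100✓ 11101✓ 11110✓ 11111✓
Round 1: -0000✓ -0101✓ -0111✓ -1000✓ -1011✓ -1100✓ -1101✓ -1111✓ 0-000✓ 0-010✓ 0-101✓ 0-111✓ 00-01 000-0✓ 0000- 001-1✓ 01-00✓ 01-11✓ 010-0✓ 0101- 011-1✓ 0110-✓ 1-000✓ 1-101✓ 1-110✓ 1-111✓ 101-1✓ 1011-✓ 11-00✓ 11-01✓ 11-11✓ 110-1✓ 1100-✓ 111-0✓ 111-1✓ 1110-✓ 1111-✓
Round 2: --000 --101✓ --111✓ -01-1✓ -1-00 -1-11 -11-1✓ -110- 0-0-0 0-1-1✓ 1-1-1✓ 1-11- 11--1 11-0- 111--
Round 3: --1-1
PIs = {--000, --1-1, -1-00, -1-11, -110-, 0-0-0, 00-01, 0000-, 0101-, 1-11-, 11--1, 11-0-, 111--}
Coverage chart:
  m0: --000,0-0-0,0000-
  m1: 00-01,0000-
  m2: 0-0-0 ←essential
  m5: --1-1,00-01
  m7: --1-1 ←essential
  m8: --000,-1-00,0-0-0
  m10: 0-0-0,0101-
  m11: -1-11,0101-
  m12: -1-00,-110-
  m13: --1-1,-110-
  m15: --1-1,-1-11
  m16: --000 ←essential
  m21: --1-1 ←essential
  m22: 1-11- ←essential
  m23: --1-1,1-11-
  m24: --000,-1-00,11-0-
  m25: 11--1,11-0-
  m27: -1-11,11--1
  m28: -1-00,-110-,11-0-,111--
  m29: --1-1,-110-,11--1,11-0-,111--
  m30: 1-11-,111--
  m31: --1-1,-1-11,1-11-,11--1,111--
Essential: --000, --1-1, 0-0-0, 1-11-
Petrick residual → -1-00, -1-11, 00-01, 11--1
Min cover (8 terms): c'd'e' + ce + bd'e' + bde + a'c'e' + a'b'd'e + acd + abe

8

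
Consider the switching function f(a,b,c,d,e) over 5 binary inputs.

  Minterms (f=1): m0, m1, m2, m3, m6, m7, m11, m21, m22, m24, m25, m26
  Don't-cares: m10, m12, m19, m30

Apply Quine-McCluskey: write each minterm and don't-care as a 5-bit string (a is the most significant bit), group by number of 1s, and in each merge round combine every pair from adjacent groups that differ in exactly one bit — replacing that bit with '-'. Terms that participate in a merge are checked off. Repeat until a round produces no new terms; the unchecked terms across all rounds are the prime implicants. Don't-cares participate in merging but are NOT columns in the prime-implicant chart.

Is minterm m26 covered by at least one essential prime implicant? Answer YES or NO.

[col 0] 00000*, 00001*, 00010*, 00011*, 00110*, 00111*, 01010*, 01011*, 01100, 10011*, 10101, 10110*, 11000*, 11001*, 11010*, 11110*
[col 1] -0011, -0110, -1010, 0-010*, 0-011*, 00-10*, 00-11*, 000-0*, 000-1*, 0000-*, 0001-*, 0011-*, 0101-*, 1-110, 11-10, 110-0, 1100-
[col 2] 0-01-, 00-1-, 000--
Prime implicants: -0011, -0110, -1010, 0-01-, 00-1-, 000--, 01100, 1-110, 10101, 11-10, 110-0, 1100-
PI chart (minterm → PIs covering it):
  0 | 000--  (sole → essential)
  1 | 000--  (sole → essential)
  2 | 0-01-,00-1-,000--
  3 | -0011,0-01-,00-1-,000--
  6 | -0110,00-1-
  7 | 00-1-  (sole → essential)
  11 | 0-01-  (sole → essential)
  21 | 10101  (sole → essential)
  22 | -0110,1-110
  24 | 110-0,1100-
  25 | 1100-  (sole → essential)
  26 | -1010,11-10,110-0
Essential prime implicants: 0-01-, 00-1-, 000--, 10101, 1100-

NO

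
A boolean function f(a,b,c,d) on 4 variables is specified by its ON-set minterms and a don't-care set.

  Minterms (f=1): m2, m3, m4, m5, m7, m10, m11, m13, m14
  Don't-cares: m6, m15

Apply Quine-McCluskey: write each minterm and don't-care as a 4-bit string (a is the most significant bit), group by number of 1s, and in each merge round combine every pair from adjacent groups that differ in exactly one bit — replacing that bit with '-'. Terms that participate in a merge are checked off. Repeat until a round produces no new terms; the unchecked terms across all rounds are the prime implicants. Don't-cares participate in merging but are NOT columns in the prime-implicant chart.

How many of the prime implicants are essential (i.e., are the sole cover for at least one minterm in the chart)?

3

[col 0] 0010*, 0011*, 0100*, 0101*, 0110*, 0111*, 1010*, 1011*, 1101*, 1110*, 1111*
[col 1] -010*, -011*, -101*, -110*, -111*, 0-10*, 0-11*, 001-*, 01-0*, 01-1*, 010-*, 011-*, 1-10*, 1-11*, 101-*, 11-1*, 111-*
[col 2] --10*, --11*, -01-*, -1-1, -11-*, 0-1-*, 01--, 1-1-*
[col 3] --1-
Prime implicants: --1-, -1-1, 01--
PI chart (minterm → PIs covering it):
  2 | --1-  (sole → essential)
  3 | --1-  (sole → essential)
  4 | 01--  (sole → essential)
  5 | -1-1,01--
  7 | --1-,-1-1,01--
  10 | --1-  (sole → essential)
  11 | --1-  (sole → essential)
  13 | -1-1  (sole → essential)
  14 | --1-  (sole → essential)
Essential prime implicants: --1-, -1-1, 01--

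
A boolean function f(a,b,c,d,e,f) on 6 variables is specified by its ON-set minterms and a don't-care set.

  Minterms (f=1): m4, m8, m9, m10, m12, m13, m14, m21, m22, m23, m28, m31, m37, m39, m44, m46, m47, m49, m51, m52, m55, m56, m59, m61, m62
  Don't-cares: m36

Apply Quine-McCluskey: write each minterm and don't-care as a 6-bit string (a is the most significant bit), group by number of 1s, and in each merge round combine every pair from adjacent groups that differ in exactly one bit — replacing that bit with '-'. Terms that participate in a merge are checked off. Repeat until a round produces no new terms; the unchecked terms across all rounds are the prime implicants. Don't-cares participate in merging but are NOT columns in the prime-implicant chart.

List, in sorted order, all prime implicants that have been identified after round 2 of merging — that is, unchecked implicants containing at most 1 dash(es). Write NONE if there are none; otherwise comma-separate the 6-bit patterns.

-10111, 0-1100, 01-111, 0101-1, 01011-, 1-0100, 1-0111, 1-1110, 10-111, 1001-1, 10010-, 10111-, 11-011, 110-11, 1100-1, 111000, 111101

Round 0: 000100✓ 001000✓ 001001✓ 001010✓ 001100✓ 001101✓ 001110✓ 010101✓ 010110✓ 010111✓ 011100✓ 011111✓ 100100✓ 100101✓ 100111✓ 101100✓ 101110✓ 101111✓ 110001✓ 110011✓ 110100✓ 110111✓ 111000 111011✓ 111101 111110✓
Round 1: -00100✓ -01100✓ -01110✓ -10111 0-1100 00-100✓ 001-00✓ 001-01✓ 001-10✓ 0010-0✓ 00100-✓ 0011-0✓ 00110-✓ 01-111 0101-1 01011- 1-0100 1-0111 1-1110 10-100✓ 10-111 1001-1 10010- 1011-0✓ 10111- 11-011 110-11 1100-1
Round 2: -0-100 -011-0 001--0 001-0-
PIs = {-0-100, -011-0, -10111, 0-1100, 001--0, 001-0-, 01-111, 0101-1, 01011-, 1-0100, 1-0111, 1-1110, 10-111, 1001-1, 10010-, 10111-, 11-011, 110-11, 1100-1, 111000, 111101}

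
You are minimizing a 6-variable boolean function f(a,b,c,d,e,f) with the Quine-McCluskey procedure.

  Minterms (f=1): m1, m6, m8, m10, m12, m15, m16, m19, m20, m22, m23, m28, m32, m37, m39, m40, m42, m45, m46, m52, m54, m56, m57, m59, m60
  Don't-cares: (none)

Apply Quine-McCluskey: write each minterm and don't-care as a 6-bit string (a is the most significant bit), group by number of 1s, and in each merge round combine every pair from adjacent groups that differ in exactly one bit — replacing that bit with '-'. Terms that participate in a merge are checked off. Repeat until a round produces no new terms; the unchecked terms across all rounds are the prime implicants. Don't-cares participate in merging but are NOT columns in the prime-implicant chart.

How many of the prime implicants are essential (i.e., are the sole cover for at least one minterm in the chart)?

12

size-2^0 implicants → 000001  000110(✓)  001000(✓)  001010(✓)  001100(✓)  001111  010000(✓)  010011(✓)  010100(✓)  010110(✓)  010111(✓)  011100(✓)  100000(✓)  100101(✓)  100111(✓)  101000(✓)  101010(✓)  101101(✓)  101110(✓)  110100(✓)  110110(✓)  111000(✓)  111001(✓)  111011(✓)  111100(✓)
size-2^1 implicants → -01000(✓)  -01010(✓)  -10100(✓)  -10110(✓)  -11100(✓)  0-0110  0-1100  001-00  0010-0(✓)  01-100(✓)  010-00  010-11  0101-0(✓)  01011-  1-1000  10-000  10-101  1001-1  101-10  1010-0(✓)  11-100(✓)  1101-0(✓)  111-00  1110-1  11100-
size-2^2 implicants → -010-0  -1-100  -101-0
Unchecked terms (primes): -010-0, -1-100, -101-0, 0-0110, 0-1100, 000001, 001-00, 001111, 010-00, 010-11, 01011-, 1-1000, 10-000, 10-101, 1001-1, 101-10, 111-00, 1110-1, 11100-
Minterm coverage:
  m1 ⊆ 000001 [E]
  m6 ⊆ 0-0110 [E]
  m8 ⊆ -010-0,001-00
  m10 ⊆ -010-0 [E]
  m12 ⊆ 0-1100,001-00
  m15 ⊆ 001111 [E]
  m16 ⊆ 010-00 [E]
  m19 ⊆ 010-11 [E]
  m20 ⊆ -1-100,-101-0,010-00
  m22 ⊆ -101-0,0-0110,01011-
  m23 ⊆ 010-11,01011-
  m28 ⊆ -1-100,0-1100
  m32 ⊆ 10-000 [E]
  m37 ⊆ 10-101,1001-1
  m39 ⊆ 1001-1 [E]
  m40 ⊆ -010-0,1-1000,10-000
  m42 ⊆ -010-0,101-10
  m45 ⊆ 10-101 [E]
  m46 ⊆ 101-10 [E]
  m52 ⊆ -1-100,-101-0
  m54 ⊆ -101-0 [E]
  m56 ⊆ 1-1000,111-00,11100-
  m57 ⊆ 1110-1,11100-
  m59 ⊆ 1110-1 [E]
  m60 ⊆ -1-100,111-00
E = {-010-0, -101-0, 0-0110, 000001, 001111, 010-00, 010-11, 10-000, 10-101, 1001-1, 101-10, 1110-1}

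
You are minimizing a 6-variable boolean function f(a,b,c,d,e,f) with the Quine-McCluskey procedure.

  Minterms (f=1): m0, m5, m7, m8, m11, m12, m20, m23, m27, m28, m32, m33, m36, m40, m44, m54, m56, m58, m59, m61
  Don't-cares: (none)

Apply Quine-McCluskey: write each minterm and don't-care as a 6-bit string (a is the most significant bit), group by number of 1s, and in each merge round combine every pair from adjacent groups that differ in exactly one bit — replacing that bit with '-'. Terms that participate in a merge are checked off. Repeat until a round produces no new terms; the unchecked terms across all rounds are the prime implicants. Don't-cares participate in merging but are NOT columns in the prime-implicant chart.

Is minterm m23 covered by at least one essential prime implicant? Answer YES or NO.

size-2^0 implicants → 000000(✓)  000101(✓)  000111(✓)  001000(✓)  001011(✓)  001100(✓)  010100(✓)  010111(✓)  011011(✓)  011100(✓)  100000(✓)  100001(✓)  100100(✓)  101000(✓)  101100(✓)  110110  111000(✓)  111010(✓)  111011(✓)  111101
size-2^1 implicants → -00000(✓)  -01000(✓)  -01100(✓)  -11011  0-0111  0-1011  0-1100  00-000(✓)  0001-1  001-00(✓)  01-100  1-1000  10-000(✓)  10-100(✓)  100-00(✓)  10000-  101-00(✓)  1110-0  11101-
size-2^2 implicants → -0-000  -01-00  10--00
Unchecked terms (primes): -0-000, -01-00, -11011, 0-0111, 0-1011, 0-1100, 0001-1, 01-100, 1-1000, 10--00, 10000-, 110110, 1110-0, 11101-, 111101
Minterm coverage:
  m0 ⊆ -0-000 [E]
  m5 ⊆ 0001-1 [E]
  m7 ⊆ 0-0111,0001-1
  m8 ⊆ -0-000,-01-00
  m11 ⊆ 0-1011 [E]
  m12 ⊆ -01-00,0-1100
  m20 ⊆ 01-100 [E]
  m23 ⊆ 0-0111 [E]
  m27 ⊆ -11011,0-1011
  m28 ⊆ 0-1100,01-100
  m32 ⊆ -0-000,10--00,10000-
  m33 ⊆ 10000- [E]
  m36 ⊆ 10--00 [E]
  m40 ⊆ -0-000,-01-00,1-1000,10--00
  m44 ⊆ -01-00,10--00
  m54 ⊆ 110110 [E]
  m56 ⊆ 1-1000,1110-0
  m58 ⊆ 1110-0,11101-
  m59 ⊆ -11011,11101-
  m61 ⊆ 111101 [E]
E = {-0-000, 0-0111, 0-1011, 0001-1, 01-100, 10--00, 10000-, 110110, 111101}

YES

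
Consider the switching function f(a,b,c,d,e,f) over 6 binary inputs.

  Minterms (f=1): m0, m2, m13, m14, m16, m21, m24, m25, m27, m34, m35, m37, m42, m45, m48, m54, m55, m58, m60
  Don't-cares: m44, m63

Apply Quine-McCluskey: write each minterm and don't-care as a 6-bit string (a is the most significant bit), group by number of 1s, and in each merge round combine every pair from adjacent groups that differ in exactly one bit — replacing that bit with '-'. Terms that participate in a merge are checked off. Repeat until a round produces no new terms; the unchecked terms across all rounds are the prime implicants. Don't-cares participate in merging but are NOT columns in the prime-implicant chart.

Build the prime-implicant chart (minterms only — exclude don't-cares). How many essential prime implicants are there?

[col 0] 000000*, 000010*, 001101*, 001110, 010000*, 010101, 011000*, 011001*, 011011*, 100010*, 100011*, 100101*, 101010*, 101100*, 101101*, 110000*, 110110*, 110111*, 111010*, 111100*, 111111*
[col 1] -00010, -01101, -10000, 0-0000, 0000-0, 01-000, 0110-1, 01100-, 1-1010, 1-1100, 10-010, 10-101, 10001-, 10110-, 11-111, 11011-
Prime implicants: -00010, -01101, -10000, 0-0000, 0000-0, 001110, 01-000, 010101, 0110-1, 01100-, 1-1010, 1-1100, 10-010, 10-101, 10001-, 10110-, 11-111, 11011-
PI chart (minterm → PIs covering it):
  0 | 0-0000,0000-0
  2 | -00010,0000-0
  13 | -01101  (sole → essential)
  14 | 001110  (sole → essential)
  16 | -10000,0-0000,01-000
  21 | 010101  (sole → essential)
  24 | 01-000,01100-
  25 | 0110-1,01100-
  27 | 0110-1  (sole → essential)
  34 | -00010,10-010,10001-
  35 | 10001-  (sole → essential)
  37 | 10-101  (sole → essential)
  42 | 1-1010,10-010
  45 | -01101,10-101,10110-
  48 | -10000  (sole → essential)
  54 | 11011-  (sole → essential)
  55 | 11-111,11011-
  58 | 1-1010  (sole → essential)
  60 | 1-1100  (sole → essential)
Essential prime implicants: -01101, -10000, 001110, 010101, 0110-1, 1-1010, 1-1100, 10-101, 10001-, 11011-

10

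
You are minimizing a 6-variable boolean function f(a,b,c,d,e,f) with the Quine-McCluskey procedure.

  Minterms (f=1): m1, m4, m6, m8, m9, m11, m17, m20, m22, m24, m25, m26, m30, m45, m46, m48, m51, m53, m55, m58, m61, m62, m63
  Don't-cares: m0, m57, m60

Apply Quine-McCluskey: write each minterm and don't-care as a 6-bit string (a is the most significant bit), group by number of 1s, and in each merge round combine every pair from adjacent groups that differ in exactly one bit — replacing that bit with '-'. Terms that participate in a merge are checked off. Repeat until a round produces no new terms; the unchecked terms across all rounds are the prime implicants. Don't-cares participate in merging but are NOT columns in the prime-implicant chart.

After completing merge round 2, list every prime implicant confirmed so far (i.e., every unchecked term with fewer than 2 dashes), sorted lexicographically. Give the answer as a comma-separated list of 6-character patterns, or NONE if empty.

size-2^0 implicants → 000000(✓)  000001(✓)  000100(✓)  000110(✓)  001000(✓)  001001(✓)  001011(✓)  010001(✓)  010100(✓)  010110(✓)  011000(✓)  011001(✓)  011010(✓)  011110(✓)  101101(✓)  101110(✓)  110000  110011(✓)  110101(✓)  110111(✓)  111001(✓)  111010(✓)  111100(✓)  111101(✓)  111110(✓)  111111(✓)
size-2^1 implicants → -11001  -11010(✓)  -11110(✓)  0-0001(✓)  0-0100(✓)  0-0110(✓)  0-1000(✓)  0-1001(✓)  00-000(✓)  00-001(✓)  000-00  00000-(✓)  0001-0(✓)  0010-1  00100-(✓)  01-001(✓)  01-110  0101-0(✓)  011-10(✓)  0110-0  01100-(✓)  1-1101  1-1110  11-101(✓)  11-111(✓)  110-11  1101-1(✓)  111-01  111-10(✓)  1111-0(✓)  1111-1(✓)  11110-(✓)  11111-(✓)
size-2^2 implicants → -11-10  0--001  0-01-0  0-100-  00-00-  11-1-1  1111--
Unchecked terms (primes): -11-10, -11001, 0--001, 0-01-0, 0-100-, 00-00-, 000-00, 0010-1, 01-110, 0110-0, 1-1101, 1-1110, 11-1-1, 110-11, 110000, 111-01, 1111--

-11001, 000-00, 0010-1, 01-110, 0110-0, 1-1101, 1-1110, 110-11, 110000, 111-01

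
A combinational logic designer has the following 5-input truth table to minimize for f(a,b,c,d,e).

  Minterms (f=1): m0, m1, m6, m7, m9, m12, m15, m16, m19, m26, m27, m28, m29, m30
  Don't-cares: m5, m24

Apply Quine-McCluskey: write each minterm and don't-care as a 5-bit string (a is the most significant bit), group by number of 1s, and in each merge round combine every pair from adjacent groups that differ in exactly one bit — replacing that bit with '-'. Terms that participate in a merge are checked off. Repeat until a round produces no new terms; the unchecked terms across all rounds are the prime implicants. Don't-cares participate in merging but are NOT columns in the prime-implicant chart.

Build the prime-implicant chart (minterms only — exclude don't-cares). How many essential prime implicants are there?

[col 0] 00000*, 00001*, 00101*, 00110*, 00111*, 01001*, 01100*, 01111*, 10000*, 10011*, 11000*, 11010*, 11011*, 11100*, 11101*, 11110*
[col 1] -0000, -1100, 0-001, 0-111, 00-01, 0000-, 001-1, 0011-, 1-000, 1-011, 11-00*, 11-10*, 110-0*, 1101-, 111-0*, 1110-
[col 2] 11--0
Prime implicants: -0000, -1100, 0-001, 0-111, 00-01, 0000-, 001-1, 0011-, 1-000, 1-011, 11--0, 1101-, 1110-
PI chart (minterm → PIs covering it):
  0 | -0000,0000-
  1 | 0-001,00-01,0000-
  6 | 0011-  (sole → essential)
  7 | 0-111,001-1,0011-
  9 | 0-001  (sole → essential)
  12 | -1100  (sole → essential)
  15 | 0-111  (sole → essential)
  16 | -0000,1-000
  19 | 1-011  (sole → essential)
  26 | 11--0,1101-
  27 | 1-011,1101-
  28 | -1100,11--0,1110-
  29 | 1110-  (sole → essential)
  30 | 11--0  (sole → essential)
Essential prime implicants: -1100, 0-001, 0-111, 0011-, 1-011, 11--0, 1110-

7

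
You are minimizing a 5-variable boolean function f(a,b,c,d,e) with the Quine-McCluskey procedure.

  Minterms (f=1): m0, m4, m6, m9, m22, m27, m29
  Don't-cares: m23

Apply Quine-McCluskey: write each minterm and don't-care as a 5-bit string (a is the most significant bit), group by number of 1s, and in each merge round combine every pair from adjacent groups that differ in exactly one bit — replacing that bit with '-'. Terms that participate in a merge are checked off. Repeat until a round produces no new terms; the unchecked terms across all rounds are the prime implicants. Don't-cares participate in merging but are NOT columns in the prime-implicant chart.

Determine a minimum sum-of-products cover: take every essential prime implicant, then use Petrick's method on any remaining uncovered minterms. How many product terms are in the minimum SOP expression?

5

[col 0] 00000*, 00100*, 00110*, 01001, 10110*, 10111*, 11011, 11101
[col 1] -0110, 00-00, 001-0, 1011-
Prime implicants: -0110, 00-00, 001-0, 01001, 1011-, 11011, 11101
PI chart (minterm → PIs covering it):
  0 | 00-00  (sole → essential)
  4 | 00-00,001-0
  6 | -0110,001-0
  9 | 01001  (sole → essential)
  22 | -0110,1011-
  27 | 11011  (sole → essential)
  29 | 11101  (sole → essential)
Essential prime implicants: 00-00, 01001, 11011, 11101
Petrick residual → -0110
Minimum SOP uses 5 PIs: b'cde' + a'b'd'e' + a'bc'd'e + abc'de + abcd'e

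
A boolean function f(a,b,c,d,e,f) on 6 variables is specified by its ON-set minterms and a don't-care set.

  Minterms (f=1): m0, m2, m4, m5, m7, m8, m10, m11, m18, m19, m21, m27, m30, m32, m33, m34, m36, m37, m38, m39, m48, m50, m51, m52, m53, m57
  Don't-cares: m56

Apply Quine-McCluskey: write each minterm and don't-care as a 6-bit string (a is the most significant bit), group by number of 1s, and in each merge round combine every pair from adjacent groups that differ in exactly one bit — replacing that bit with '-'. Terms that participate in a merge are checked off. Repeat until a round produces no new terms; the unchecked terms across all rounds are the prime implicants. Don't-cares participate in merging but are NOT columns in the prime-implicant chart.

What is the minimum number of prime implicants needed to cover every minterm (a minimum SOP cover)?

Round 0: 000000✓ 000010✓ 000100✓ 000101✓ 000111✓ 001000✓ 001010✓ 001011✓ 010010✓ 010011✓ 010101✓ 011011✓ 011110 100000✓ 100001✓ 100010✓ 100100✓ 100101✓ 100110✓ 100111✓ 110000✓ 110010✓ 110011✓ 110100✓ 110101✓ 111000✓ 111001✓
Round 1: -00000✓ -00010✓ -00100✓ -00101✓ -00111✓ -10010✓ -10011✓ -10101✓ 0-0010✓ 0-0101✓ 0-1011 00-000✓ 00-010✓ 000-00✓ 0000-0✓ 0001-1✓ 00010-✓ 0010-0✓ 00101- 01-011 01001-✓ 1-0000✓ 1-0010✓ 1-0100✓ 1-0101✓ 100-00✓ 100-01✓ 100-10✓ 1000-0✓ 10000-✓ 1001-0✓ 1001-1✓ 10010-✓ 10011-✓ 11-000 110-00✓ 1100-0✓ 11001-✓ 11010-✓ 11100-
Round 2: --0010 --0101 -00-00 -000-0 -001-1 -0010- -1001- 00-0-0 1-0-00 1-00-0 1-010- 100--0 100-0- 1001--
PIs = {--0010, --0101, -00-00, -000-0, -001-1, -0010-, -1001-, 0-1011, 00-0-0, 00101-, 01-011, 011110, 1-0-00, 1-00-0, 1-010-, 100--0, 100-0-, 1001--, 11-000, 11100-}
Coverage chart:
  m0: -00-00,-000-0,00-0-0
  m2: --0010,-000-0,00-0-0
  m4: -00-00,-0010-
  m5: --0101,-001-1,-0010-
  m7: -001-1 ←essential
  m8: 00-0-0 ←essential
  m10: 00-0-0,00101-
  m11: 0-1011,00101-
  m18: --0010,-1001-
  m19: -1001-,01-011
  m21: --0101 ←essential
  m27: 0-1011,01-011
  m30: 011110 ←essential
  m32: -00-00,-000-0,1-0-00,1-00-0,100--0,100-0-
  m33: 100-0- ←essential
  m34: --0010,-000-0,1-00-0,100--0
  m36: -00-00,-0010-,1-0-00,1-010-,100--0,100-0-,1001--
  m37: --0101,-001-1,-0010-,1-010-,100-0-,1001--
  m38: 100--0,1001--
  m39: -001-1,1001--
  m48: 1-0-00,1-00-0,11-000
  m50: --0010,-1001-,1-00-0
  m51: -1001- ←essential
  m52: 1-0-00,1-010-
  m53: --0101,1-010-
  m57: 11100- ←essential
Essential: --0101, -001-1, -1001-, 00-0-0, 011110, 100-0-, 11100-
Petrick residual → -00-00, 0-1011, 1-0-00, 100--0
Min cover (11 terms): c'de'f + b'c'e'f' + b'c'df + bc'd'e + a'cd'ef + a'b'd'f' + a'bcdef' + ac'e'f' + ab'c'f' + ab'c'e' + abcd'e'

11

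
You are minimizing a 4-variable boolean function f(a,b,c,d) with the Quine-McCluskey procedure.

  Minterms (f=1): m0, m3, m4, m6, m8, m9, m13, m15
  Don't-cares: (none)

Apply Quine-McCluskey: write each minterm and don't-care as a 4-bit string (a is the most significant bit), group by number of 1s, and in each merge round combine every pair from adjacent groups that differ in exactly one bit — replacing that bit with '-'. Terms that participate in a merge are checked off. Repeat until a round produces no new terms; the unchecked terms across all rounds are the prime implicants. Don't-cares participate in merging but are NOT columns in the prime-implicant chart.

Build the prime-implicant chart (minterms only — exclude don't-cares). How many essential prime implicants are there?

3

[col 0] 0000*, 0011, 0100*, 0110*, 1000*, 1001*, 1101*, 1111*
[col 1] -000, 0-00, 01-0, 1-01, 100-, 11-1
Prime implicants: -000, 0-00, 0011, 01-0, 1-01, 100-, 11-1
PI chart (minterm → PIs covering it):
  0 | -000,0-00
  3 | 0011  (sole → essential)
  4 | 0-00,01-0
  6 | 01-0  (sole → essential)
  8 | -000,100-
  9 | 1-01,100-
  13 | 1-01,11-1
  15 | 11-1  (sole → essential)
Essential prime implicants: 0011, 01-0, 11-1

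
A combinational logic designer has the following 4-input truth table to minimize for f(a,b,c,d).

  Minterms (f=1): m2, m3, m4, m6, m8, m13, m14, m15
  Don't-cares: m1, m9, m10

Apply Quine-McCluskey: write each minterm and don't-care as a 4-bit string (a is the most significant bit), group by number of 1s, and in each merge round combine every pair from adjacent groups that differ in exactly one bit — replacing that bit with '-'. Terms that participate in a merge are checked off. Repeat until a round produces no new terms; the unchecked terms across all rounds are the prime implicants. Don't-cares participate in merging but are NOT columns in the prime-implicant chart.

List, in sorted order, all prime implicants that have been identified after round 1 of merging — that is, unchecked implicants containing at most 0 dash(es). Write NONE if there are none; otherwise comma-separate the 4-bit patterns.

size-2^0 implicants → 0001(✓)  0010(✓)  0011(✓)  0100(✓)  0110(✓)  1000(✓)  1001(✓)  1010(✓)  1101(✓)  1110(✓)  1111(✓)
size-2^1 implicants → -001  -010(✓)  -110(✓)  0-10(✓)  00-1  001-  01-0  1-01  1-10(✓)  10-0  100-  11-1  111-
size-2^2 implicants → --10
Unchecked terms (primes): --10, -001, 00-1, 001-, 01-0, 1-01, 10-0, 100-, 11-1, 111-

NONE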